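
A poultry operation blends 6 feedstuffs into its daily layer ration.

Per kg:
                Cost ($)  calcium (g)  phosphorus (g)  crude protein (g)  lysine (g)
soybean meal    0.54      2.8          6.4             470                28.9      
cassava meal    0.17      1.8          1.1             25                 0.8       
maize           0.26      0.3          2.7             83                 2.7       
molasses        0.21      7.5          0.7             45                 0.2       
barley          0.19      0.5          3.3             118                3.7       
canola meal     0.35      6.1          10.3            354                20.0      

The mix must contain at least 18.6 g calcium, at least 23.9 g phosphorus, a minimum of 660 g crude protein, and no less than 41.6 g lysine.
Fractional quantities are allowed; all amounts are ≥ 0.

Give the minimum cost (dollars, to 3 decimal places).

Let x1 = kg of soybean meal, x2 = kg of cassava meal, x3 = kg of maize, x4 = kg of molasses, x5 = kg of barley, x6 = kg of canola meal.
Minimise 0.54x1 + 0.17x2 + 0.26x3 + 0.21x4 + 0.19x5 + 0.35x6 with:
  2.8x1 + 1.8x2 + 0.3x3 + 7.5x4 + 0.5x5 + 6.1x6 ≥ 18.6   (calcium)
  6.4x1 + 1.1x2 + 2.7x3 + 0.7x4 + 3.3x5 + 10.3x6 ≥ 23.9   (phosphorus)
  470x1 + 25x2 + 83x3 + 45x4 + 118x5 + 354x6 ≥ 660   (crude protein)
  28.9x1 + 0.8x2 + 2.7x3 + 0.2x4 + 3.7x5 + 20x6 ≥ 41.6   (lysine)
  x1, x2, x3, x4, x5, x6 ≥ 0.
At the optimum only molasses, canola meal are positive (soybean meal, cassava meal, maize, barley = 0). Binding constraints: calcium and phosphorus.
Solving gives x4 = 0.6274, x6 = 2.278.
Total cost: 0.21·0.6274 + 0.35·2.278 = 0.92905.

$0.929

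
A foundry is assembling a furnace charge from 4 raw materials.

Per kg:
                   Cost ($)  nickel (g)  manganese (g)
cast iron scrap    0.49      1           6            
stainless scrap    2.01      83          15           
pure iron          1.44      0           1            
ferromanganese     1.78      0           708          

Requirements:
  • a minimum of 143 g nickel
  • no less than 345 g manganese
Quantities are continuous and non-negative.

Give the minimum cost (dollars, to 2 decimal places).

$4.27

Treat it as an LP. Let x1 = kg of cast iron scrap, x2 = kg of stainless scrap, x3 = kg of pure iron, x4 = kg of ferromanganese.
Minimize 0.49x1 + 2.01x2 + 1.44x3 + 1.78x4 subject to:
  1x1 + 83x2 ≥ 143   (nickel)
  6x1 + 15x2 + 1x3 + 708x4 ≥ 345   (manganese)
  x1, x2, x3, x4 ≥ 0.
The optimal basis is {stainless scrap, ferromanganese}; cast iron scrap, pure iron drop out. There the nickel and manganese constraints are tight.
So stainless scrap = 1.723 kg, ferromanganese = 0.4508 kg.
Cost = 2.01·1.723 + 1.78·0.4508 = 4.2657.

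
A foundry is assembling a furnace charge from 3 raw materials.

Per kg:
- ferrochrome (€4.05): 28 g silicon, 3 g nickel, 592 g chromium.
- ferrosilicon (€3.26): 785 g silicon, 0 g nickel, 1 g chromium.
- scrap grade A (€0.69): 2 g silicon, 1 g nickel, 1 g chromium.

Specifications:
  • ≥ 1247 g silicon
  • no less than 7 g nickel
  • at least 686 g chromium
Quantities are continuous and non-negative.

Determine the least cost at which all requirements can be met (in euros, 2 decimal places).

Let x1 = kg of ferrochrome, x2 = kg of ferrosilicon, x3 = kg of scrap grade A.
min 4.05x1 + 3.26x2 + 0.69x3 with:
  28x1 + 785x2 + 2x3 ≥ 1247   (silicon)
  3x1 + 1x3 ≥ 7   (nickel)
  592x1 + 1x2 + 1x3 ≥ 686   (chromium)
  x1, x2, x3 ≥ 0.
The optimal mix uses every input. Binding constraints: silicon, nickel, chromium.
So ferrochrome = 1.15 kg, ferrosilicon = 1.538 kg, scrap grade A = 3.549 kg.
Hence cost = 4.05·1.15 + 3.26·1.538 + 0.69·3.549 = €12.1202.

€12.12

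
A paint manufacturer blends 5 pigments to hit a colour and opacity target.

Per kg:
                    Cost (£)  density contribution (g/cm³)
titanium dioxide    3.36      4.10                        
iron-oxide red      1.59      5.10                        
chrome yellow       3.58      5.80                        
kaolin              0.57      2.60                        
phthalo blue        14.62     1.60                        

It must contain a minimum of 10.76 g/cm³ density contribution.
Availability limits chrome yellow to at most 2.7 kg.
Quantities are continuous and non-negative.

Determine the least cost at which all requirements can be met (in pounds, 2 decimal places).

This is a linear program. Let x1 = kg of titanium dioxide, x2 = kg of iron-oxide red, x3 = kg of chrome yellow, x4 = kg of kaolin, x5 = kg of phthalo blue.
Minimize 3.36x1 + 1.59x2 + 3.58x3 + 0.57x4 + 14.62x5 s.t.:
  4.1x1 + 5.1x2 + 5.8x3 + 2.6x4 + 1.6x5 ≥ 10.76   (density contribution)
  x3 ≤ 2.7
  x1, x2, x3, x4, x5 ≥ 0.
The optimal basis is {kaolin}; titanium dioxide, iron-oxide red, chrome yellow, phthalo blue drop out. The density contribution requirement is met with equality.
That vertex is x4 = 4.138.
Hence cost = 0.57·4.138 = £2.3587.

£2.36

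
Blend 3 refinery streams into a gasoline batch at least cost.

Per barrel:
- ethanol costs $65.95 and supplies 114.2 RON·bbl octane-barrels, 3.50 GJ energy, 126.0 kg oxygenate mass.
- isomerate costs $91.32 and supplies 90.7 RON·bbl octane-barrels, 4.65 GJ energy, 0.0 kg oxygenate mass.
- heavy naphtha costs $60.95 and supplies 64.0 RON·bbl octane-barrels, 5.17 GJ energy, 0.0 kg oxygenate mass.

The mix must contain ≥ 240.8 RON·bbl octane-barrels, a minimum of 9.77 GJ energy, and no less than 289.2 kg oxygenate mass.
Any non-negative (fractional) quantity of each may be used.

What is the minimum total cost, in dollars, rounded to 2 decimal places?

$171.84

Let x1 = barrels of ethanol, x2 = barrels of isomerate, x3 = barrels of heavy naphtha.
Minimise 65.95x1 + 91.32x2 + 60.95x3 subject to:
  114.2x1 + 90.7x2 + 64x3 ≥ 240.8   (octane-barrels)
  3.5x1 + 4.65x2 + 5.17x3 ≥ 9.77   (energy)
  126x1 ≥ 289.2   (oxygenate mass)
  x1, x2, x3 ≥ 0.
The minimum-cost mix takes nothing from isomerate — only ethanol, heavy naphtha. Binding constraints: energy and oxygenate mass.
Optimal quantities: ethanol = 2.2952 barrels, heavy naphtha = 0.33591 barrels.
Hence cost = 65.95·2.2952 + 60.95·0.33591 = $171.8422.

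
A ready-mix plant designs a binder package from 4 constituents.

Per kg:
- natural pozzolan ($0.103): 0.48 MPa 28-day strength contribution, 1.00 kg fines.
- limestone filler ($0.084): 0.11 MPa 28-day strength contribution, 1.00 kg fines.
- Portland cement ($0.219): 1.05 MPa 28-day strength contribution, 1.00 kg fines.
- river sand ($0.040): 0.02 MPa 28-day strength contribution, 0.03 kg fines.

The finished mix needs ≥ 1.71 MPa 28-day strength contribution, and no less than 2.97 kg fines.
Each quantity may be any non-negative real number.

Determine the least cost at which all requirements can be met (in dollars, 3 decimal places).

Let x1 = kg of natural pozzolan, x2 = kg of limestone filler, x3 = kg of Portland cement, x4 = kg of river sand.
Minimize 0.103x1 + 0.084x2 + 0.219x3 + 0.04x4 subject to:
  0.48x1 + 0.11x2 + 1.05x3 + 0.02x4 ≥ 1.71   (28-day strength contribution)
  1x1 + 1x2 + 1x3 + 0.03x4 ≥ 2.97   (fines)
  x1, x2, x3, x4 ≥ 0.
The optimal basis is {natural pozzolan, Portland cement}; limestone filler, river sand drop out. The 28-day strength contribution and fines requirements are met with equality.
That vertex is x1 = 2.471, x3 = 0.4989.
Cost = 0.103·2.471 + 0.219·0.4989 = 0.36377.

$0.364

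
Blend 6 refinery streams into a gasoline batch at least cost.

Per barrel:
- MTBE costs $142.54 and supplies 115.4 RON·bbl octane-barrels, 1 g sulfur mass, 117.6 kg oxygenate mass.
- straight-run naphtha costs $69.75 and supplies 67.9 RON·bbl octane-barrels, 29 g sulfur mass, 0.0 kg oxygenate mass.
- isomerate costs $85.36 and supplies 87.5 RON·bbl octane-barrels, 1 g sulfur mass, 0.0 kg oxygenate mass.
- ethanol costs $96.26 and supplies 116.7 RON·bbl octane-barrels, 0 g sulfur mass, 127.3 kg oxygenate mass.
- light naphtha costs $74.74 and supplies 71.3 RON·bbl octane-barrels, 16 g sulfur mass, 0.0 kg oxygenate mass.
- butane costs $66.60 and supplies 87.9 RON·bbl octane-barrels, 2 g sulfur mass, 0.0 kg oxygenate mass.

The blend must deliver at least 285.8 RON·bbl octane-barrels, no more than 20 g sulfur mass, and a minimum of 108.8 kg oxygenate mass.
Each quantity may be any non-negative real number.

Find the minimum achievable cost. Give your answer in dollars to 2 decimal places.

Treat it as an LP. Let x1 = barrels of MTBE, x2 = barrels of straight-run naphtha, x3 = barrels of isomerate, x4 = barrels of ethanol, x5 = barrels of light naphtha, x6 = barrels of butane.
Minimize 142.54x1 + 69.75x2 + 85.36x3 + 96.26x4 + 74.74x5 + 66.6x6 subject to:
  115.4x1 + 67.9x2 + 87.5x3 + 116.7x4 + 71.3x5 + 87.9x6 ≥ 285.8   (octane-barrels)
  1x1 + 29x2 + 1x3 + 16x5 + 2x6 ≤ 20   (sulfur mass)
  117.6x1 + 127.3x4 ≥ 108.8   (oxygenate mass)
  x1, x2, x3, x4, x5, x6 ≥ 0.
The optimal basis is {ethanol, butane}; MTBE, straight-run naphtha, isomerate, light naphtha drop out. There the octane-barrels and oxygenate mass constraints are tight.
Optimal quantities: ethanol = 0.85467 barrels, butane = 2.1167 barrels.
Hence cost = 96.26·0.85467 + 66.6·2.1167 = $223.2428.

$223.24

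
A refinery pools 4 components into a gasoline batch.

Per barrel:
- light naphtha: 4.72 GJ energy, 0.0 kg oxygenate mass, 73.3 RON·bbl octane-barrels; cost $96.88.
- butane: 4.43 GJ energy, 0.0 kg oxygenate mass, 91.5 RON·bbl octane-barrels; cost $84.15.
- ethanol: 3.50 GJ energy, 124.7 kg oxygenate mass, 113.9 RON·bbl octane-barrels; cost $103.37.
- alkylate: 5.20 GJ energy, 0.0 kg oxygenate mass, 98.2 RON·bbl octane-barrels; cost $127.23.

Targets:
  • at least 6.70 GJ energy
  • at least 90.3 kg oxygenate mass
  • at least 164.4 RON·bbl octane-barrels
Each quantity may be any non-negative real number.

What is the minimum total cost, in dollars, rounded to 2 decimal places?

Let x1 = barrels of light naphtha, x2 = barrels of butane, x3 = barrels of ethanol, x4 = barrels of alkylate.
min 96.88x1 + 84.15x2 + 103.37x3 + 127.23x4 s.t.:
  4.72x1 + 4.43x2 + 3.5x3 + 5.2x4 ≥ 6.7   (energy)
  124.7x3 ≥ 90.3   (oxygenate mass)
  73.3x1 + 91.5x2 + 113.9x3 + 98.2x4 ≥ 164.4   (octane-barrels)
  x1, x2, x3, x4 ≥ 0.
The optimal basis is {butane, ethanol}; light naphtha, alkylate drop out. Binding constraints: energy and oxygenate mass.
So butane = 0.9403 barrels, ethanol = 0.7241 barrels.
Cost = 84.15·0.9403 + 103.37·0.7241 = 153.9765.

$153.98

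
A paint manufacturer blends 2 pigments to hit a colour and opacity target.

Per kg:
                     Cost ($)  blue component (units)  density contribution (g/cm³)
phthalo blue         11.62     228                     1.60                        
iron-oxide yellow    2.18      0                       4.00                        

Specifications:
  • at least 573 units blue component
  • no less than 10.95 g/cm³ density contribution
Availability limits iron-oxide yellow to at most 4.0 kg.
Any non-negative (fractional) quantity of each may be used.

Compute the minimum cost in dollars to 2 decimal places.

$32.98

Set it up as a linear program. Let x1 = kg of phthalo blue, x2 = kg of iron-oxide yellow.
Minimise 11.62x1 + 2.18x2 with:
  228x1 ≥ 573   (blue component)
  1.6x1 + 4x2 ≥ 10.95   (density contribution)
  x2 ≤ 4
  x1, x2 ≥ 0.
Both inputs are positive at the optimum. Binding constraints: blue component and density contribution.
That vertex is x1 = 2.513, x2 = 1.732.
Total cost: 11.62·2.513 + 2.18·1.732 = 32.9768.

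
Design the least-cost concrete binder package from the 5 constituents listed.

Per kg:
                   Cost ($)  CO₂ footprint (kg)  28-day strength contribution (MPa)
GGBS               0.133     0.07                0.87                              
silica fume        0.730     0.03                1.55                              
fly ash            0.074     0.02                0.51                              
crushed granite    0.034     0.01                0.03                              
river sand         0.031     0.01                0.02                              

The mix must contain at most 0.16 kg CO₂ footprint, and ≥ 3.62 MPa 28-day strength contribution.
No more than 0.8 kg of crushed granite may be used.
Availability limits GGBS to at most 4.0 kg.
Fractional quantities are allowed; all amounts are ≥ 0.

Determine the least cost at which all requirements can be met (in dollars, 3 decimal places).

Set it up as a linear program. Let x1 = kg of GGBS, x2 = kg of silica fume, x3 = kg of fly ash, x4 = kg of crushed granite, x5 = kg of river sand.
Minimise 0.133x1 + 0.73x2 + 0.074x3 + 0.034x4 + 0.031x5 s.t.:
  0.07x1 + 0.03x2 + 0.02x3 + 0.01x4 + 0.01x5 ≤ 0.16   (CO₂ footprint)
  0.87x1 + 1.55x2 + 0.51x3 + 0.03x4 + 0.02x5 ≥ 3.62   (28-day strength contribution)
  x4 ≤ 0.8
  x1 ≤ 4
  x1, x2, x3, x4, x5 ≥ 0.
The minimum-cost mix takes nothing from GGBS, silica fume, crushed granite, river sand — only fly ash. Binding constraint: 28-day strength contribution.
So fly ash = 7.098 kg.
Hence cost = 0.074·7.098 = $0.52525.

$0.525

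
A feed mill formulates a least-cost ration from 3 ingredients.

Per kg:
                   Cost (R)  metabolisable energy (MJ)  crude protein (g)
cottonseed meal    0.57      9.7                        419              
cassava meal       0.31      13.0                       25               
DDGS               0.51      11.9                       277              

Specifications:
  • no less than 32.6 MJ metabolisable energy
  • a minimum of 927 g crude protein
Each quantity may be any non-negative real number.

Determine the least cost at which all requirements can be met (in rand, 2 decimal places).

Let x1 = kg of cottonseed meal, x2 = kg of cassava meal, x3 = kg of DDGS.
Minimise 0.57x1 + 0.31x2 + 0.51x3 with:
  9.7x1 + 13x2 + 11.9x3 ≥ 32.6   (metabolisable energy)
  419x1 + 25x2 + 277x3 ≥ 927   (crude protein)
  x1, x2, x3 ≥ 0.
At the optimum only cottonseed meal, cassava meal are positive (DDGS = 0). The metabolisable energy and crude protein requirements are met with equality.
Optimal quantities: cottonseed meal = 2.159 kg, cassava meal = 0.8968 kg.
Total cost: 0.57·2.159 + 0.31·0.8968 = 1.5086.

R1.51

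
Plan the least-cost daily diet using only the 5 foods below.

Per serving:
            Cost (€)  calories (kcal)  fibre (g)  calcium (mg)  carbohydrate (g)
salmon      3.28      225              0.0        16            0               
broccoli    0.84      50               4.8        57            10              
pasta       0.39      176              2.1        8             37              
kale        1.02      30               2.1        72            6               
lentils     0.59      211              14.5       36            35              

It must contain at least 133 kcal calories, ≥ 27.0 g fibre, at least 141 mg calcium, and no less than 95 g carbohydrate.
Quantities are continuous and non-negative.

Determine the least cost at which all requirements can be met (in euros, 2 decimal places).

Let x1 = servings of salmon, x2 = servings of broccoli, x3 = servings of pasta, x4 = servings of kale, x5 = servings of lentils.
Minimise 3.28x1 + 0.84x2 + 0.39x3 + 1.02x4 + 0.59x5 s.t.:
  225x1 + 50x2 + 176x3 + 30x4 + 211x5 ≥ 133   (calories)
  4.8x2 + 2.1x3 + 2.1x4 + 14.5x5 ≥ 27   (fibre)
  16x1 + 57x2 + 8x3 + 72x4 + 36x5 ≥ 141   (calcium)
  10x2 + 37x3 + 6x4 + 35x5 ≥ 95   (carbohydrate)
  x1, x2, x3, x4, x5 ≥ 0.
The cheapest feasible vertex uses only kale, lentils; salmon, broccoli, pasta are not used. Binding constraints: calcium and carbohydrate.
That vertex is x4 = 0.6576, x5 = 2.602.
Objective = 1.02·0.6576 + 0.59·2.602 = 2.2059.

€2.21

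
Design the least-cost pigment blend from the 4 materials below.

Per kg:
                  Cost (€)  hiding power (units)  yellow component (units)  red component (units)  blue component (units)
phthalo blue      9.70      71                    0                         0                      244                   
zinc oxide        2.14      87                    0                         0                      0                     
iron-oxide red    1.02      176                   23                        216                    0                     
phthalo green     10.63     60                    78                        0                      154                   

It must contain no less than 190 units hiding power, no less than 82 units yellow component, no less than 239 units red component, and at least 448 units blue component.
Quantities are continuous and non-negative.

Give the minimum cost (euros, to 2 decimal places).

Set it up as a linear program. Let x1 = kg of phthalo blue, x2 = kg of zinc oxide, x3 = kg of iron-oxide red, x4 = kg of phthalo green.
Minimise 9.7x1 + 2.14x2 + 1.02x3 + 10.63x4 subject to:
  71x1 + 87x2 + 176x3 + 60x4 ≥ 190   (hiding power)
  23x3 + 78x4 ≥ 82   (yellow component)
  216x3 ≥ 239   (red component)
  244x1 + 154x4 ≥ 448   (blue component)
  x1, x2, x3, x4 ≥ 0.
At the optimum only phthalo blue, iron-oxide red are positive (zinc oxide, phthalo green = 0). Binding constraints: yellow component and blue component.
Optimal quantities: phthalo blue = 1.836 kg, iron-oxide red = 3.565 kg.
Total cost: 9.7·1.836 + 1.02·3.565 = 21.4455.

€21.45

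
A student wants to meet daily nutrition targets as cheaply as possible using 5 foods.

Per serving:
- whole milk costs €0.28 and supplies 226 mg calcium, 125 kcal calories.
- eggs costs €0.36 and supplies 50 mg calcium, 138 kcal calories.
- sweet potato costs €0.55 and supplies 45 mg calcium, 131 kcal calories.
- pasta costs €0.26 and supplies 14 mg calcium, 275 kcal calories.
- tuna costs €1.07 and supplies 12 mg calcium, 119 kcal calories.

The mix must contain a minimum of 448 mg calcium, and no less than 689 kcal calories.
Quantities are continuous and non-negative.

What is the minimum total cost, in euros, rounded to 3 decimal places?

This is a linear program. Let x1 = servings of whole milk, x2 = servings of eggs, x3 = servings of sweet potato, x4 = servings of pasta, x5 = servings of tuna.
Minimise 0.28x1 + 0.36x2 + 0.55x3 + 0.26x4 + 1.07x5 s.t.:
  226x1 + 50x2 + 45x3 + 14x4 + 12x5 ≥ 448   (calcium)
  125x1 + 138x2 + 131x3 + 275x4 + 119x5 ≥ 689   (calories)
  x1, x2, x3, x4, x5 ≥ 0.
The cheapest feasible vertex uses only whole milk, pasta; eggs, sweet potato, tuna are not used. Binding constraints: calcium and calories.
So whole milk = 1.88 servings, pasta = 1.651 servings.
Hence cost = 0.28·1.88 + 0.26·1.651 = €0.95566.

€0.956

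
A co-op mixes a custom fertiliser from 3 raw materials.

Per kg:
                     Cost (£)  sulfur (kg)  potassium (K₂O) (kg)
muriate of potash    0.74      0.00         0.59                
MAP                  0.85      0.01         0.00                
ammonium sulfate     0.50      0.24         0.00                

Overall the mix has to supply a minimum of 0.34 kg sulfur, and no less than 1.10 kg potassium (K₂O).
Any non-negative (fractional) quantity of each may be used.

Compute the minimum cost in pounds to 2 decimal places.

Treat it as an LP. Let x1 = kg of muriate of potash, x2 = kg of MAP, x3 = kg of ammonium sulfate.
Minimise 0.74x1 + 0.85x2 + 0.5x3 subject to:
  0.01x2 + 0.24x3 ≥ 0.34   (sulfur)
  0.59x1 ≥ 1.1   (potassium (K₂O))
  x1, x2, x3 ≥ 0.
The optimal basis is {muriate of potash, ammonium sulfate}; MAP drops out. Binding constraints: sulfur and potassium (K₂O).
Solving gives x1 = 1.864, x3 = 1.417.
Total cost: 0.74·1.864 + 0.5·1.417 = 2.0879.

£2.09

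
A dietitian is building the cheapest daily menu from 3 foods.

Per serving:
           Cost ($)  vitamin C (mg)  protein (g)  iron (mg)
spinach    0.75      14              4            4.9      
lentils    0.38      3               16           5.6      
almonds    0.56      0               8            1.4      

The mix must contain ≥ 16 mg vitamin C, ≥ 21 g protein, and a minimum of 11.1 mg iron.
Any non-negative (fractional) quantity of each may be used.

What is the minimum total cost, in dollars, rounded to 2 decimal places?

$1.12

Set it up as a linear program. Let x1 = servings of spinach, x2 = servings of lentils, x3 = servings of almonds.
Minimise 0.75x1 + 0.38x2 + 0.56x3 subject to:
  14x1 + 3x2 ≥ 16   (vitamin C)
  4x1 + 16x2 + 8x3 ≥ 21   (protein)
  4.9x1 + 5.6x2 + 1.4x3 ≥ 11.1   (iron)
  x1, x2, x3 ≥ 0.
At the optimum only spinach, lentils are positive (almonds = 0). Binding constraints: vitamin C and iron.
Optimal quantities: spinach = 0.8838 servings, lentils = 1.209 servings.
Cost = 0.75·0.8838 + 0.38·1.209 = 1.1223.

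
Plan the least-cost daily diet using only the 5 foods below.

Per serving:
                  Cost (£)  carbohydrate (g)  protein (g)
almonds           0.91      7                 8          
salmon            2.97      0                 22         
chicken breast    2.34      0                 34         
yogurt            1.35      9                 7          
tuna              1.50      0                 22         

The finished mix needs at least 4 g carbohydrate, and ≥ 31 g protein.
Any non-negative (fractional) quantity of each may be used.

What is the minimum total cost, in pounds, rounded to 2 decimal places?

£2.32

Let x1 = servings of almonds, x2 = servings of salmon, x3 = servings of chicken breast, x4 = servings of yogurt, x5 = servings of tuna.
Minimize 0.91x1 + 2.97x2 + 2.34x3 + 1.35x4 + 1.5x5 with:
  7x1 + 9x4 ≥ 4   (carbohydrate)
  8x1 + 22x2 + 34x3 + 7x4 + 22x5 ≥ 31   (protein)
  x1, x2, x3, x4, x5 ≥ 0.
The minimum-cost mix takes nothing from salmon, chicken breast, yogurt — only almonds, tuna. The carbohydrate and protein requirements are met with equality.
That vertex is x1 = 0.5714, x5 = 1.201.
Total cost: 0.91·0.5714 + 1.5·1.201 = 2.3215.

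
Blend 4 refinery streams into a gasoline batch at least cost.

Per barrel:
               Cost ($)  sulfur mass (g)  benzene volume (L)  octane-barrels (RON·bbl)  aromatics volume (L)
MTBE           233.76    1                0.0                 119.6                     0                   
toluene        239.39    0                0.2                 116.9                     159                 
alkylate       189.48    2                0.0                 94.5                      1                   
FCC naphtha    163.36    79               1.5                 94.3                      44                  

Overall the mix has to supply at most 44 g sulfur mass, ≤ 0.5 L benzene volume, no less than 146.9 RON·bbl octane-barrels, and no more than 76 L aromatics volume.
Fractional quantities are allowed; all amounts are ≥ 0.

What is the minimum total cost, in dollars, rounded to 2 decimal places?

Let x1 = barrels of MTBE, x2 = barrels of toluene, x3 = barrels of alkylate, x4 = barrels of FCC naphtha.
Minimise 233.76x1 + 239.39x2 + 189.48x3 + 163.36x4 subject to:
  1x1 + 2x3 + 79x4 ≤ 44   (sulfur mass)
  0.2x2 + 1.5x4 ≤ 0.5   (benzene volume)
  119.6x1 + 116.9x2 + 94.5x3 + 94.3x4 ≥ 146.9   (octane-barrels)
  159x2 + 1x3 + 44x4 ≤ 76   (aromatics volume)
  x1, x2, x3, x4 ≥ 0.
The minimum-cost mix takes nothing from toluene, alkylate — only MTBE, FCC naphtha. There the benzene volume and octane-barrels constraints are tight.
So MTBE = 0.96544 barrels, FCC naphtha = 0.33333 barrels.
Objective = 233.76·0.96544 + 163.36·0.33333 = 280.1340.

$280.13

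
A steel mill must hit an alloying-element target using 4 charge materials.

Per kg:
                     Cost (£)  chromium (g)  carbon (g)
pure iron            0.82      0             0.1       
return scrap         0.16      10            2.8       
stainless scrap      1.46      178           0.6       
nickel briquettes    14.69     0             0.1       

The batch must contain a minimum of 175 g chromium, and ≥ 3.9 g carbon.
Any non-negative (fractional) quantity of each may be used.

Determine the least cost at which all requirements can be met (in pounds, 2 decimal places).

£1.53

Let x1 = kg of pure iron, x2 = kg of return scrap, x3 = kg of stainless scrap, x4 = kg of nickel briquettes.
min 0.82x1 + 0.16x2 + 1.46x3 + 14.69x4 subject to:
  10x2 + 178x3 ≥ 175   (chromium)
  0.1x1 + 2.8x2 + 0.6x3 + 0.1x4 ≥ 3.9   (carbon)
  x1, x2, x3, x4 ≥ 0.
The minimum-cost mix takes nothing from pure iron, nickel briquettes — only return scrap, stainless scrap. There the chromium and carbon constraints are tight.
Optimal quantities: return scrap = 1.197 kg, stainless scrap = 0.9159 kg.
Cost = 0.16·1.197 + 1.46·0.9159 = 1.5287.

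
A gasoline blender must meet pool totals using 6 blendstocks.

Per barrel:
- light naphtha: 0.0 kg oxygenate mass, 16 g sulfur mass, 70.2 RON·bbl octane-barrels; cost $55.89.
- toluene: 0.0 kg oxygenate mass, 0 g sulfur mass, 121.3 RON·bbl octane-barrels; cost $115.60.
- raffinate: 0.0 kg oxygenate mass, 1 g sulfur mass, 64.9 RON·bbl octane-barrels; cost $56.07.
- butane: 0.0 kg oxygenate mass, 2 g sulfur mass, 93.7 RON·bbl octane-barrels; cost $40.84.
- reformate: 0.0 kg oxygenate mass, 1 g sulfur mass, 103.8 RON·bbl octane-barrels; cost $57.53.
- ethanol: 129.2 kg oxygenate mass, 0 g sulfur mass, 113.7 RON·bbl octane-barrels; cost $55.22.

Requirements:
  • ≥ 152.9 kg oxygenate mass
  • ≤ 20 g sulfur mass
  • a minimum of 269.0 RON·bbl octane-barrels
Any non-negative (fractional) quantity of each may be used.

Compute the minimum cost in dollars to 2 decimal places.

Let x1 = barrels of light naphtha, x2 = barrels of toluene, x3 = barrels of raffinate, x4 = barrels of butane, x5 = barrels of reformate, x6 = barrels of ethanol.
Minimize 55.89x1 + 115.6x2 + 56.07x3 + 40.84x4 + 57.53x5 + 55.22x6 s.t.:
  129.2x6 ≥ 152.9   (oxygenate mass)
  16x1 + 1x3 + 2x4 + 1x5 ≤ 20   (sulfur mass)
  70.2x1 + 121.3x2 + 64.9x3 + 93.7x4 + 103.8x5 + 113.7x6 ≥ 269   (octane-barrels)
  x1, x2, x3, x4, x5, x6 ≥ 0.
The optimal basis is {butane, ethanol}; light naphtha, toluene, raffinate, reformate drop out. Binding constraints: oxygenate mass and octane-barrels.
Optimal quantities: butane = 1.43483 barrels, ethanol = 1.18344 barrels.
Cost = 40.84·1.43483 + 55.22·1.18344 = 123.9480.

$123.95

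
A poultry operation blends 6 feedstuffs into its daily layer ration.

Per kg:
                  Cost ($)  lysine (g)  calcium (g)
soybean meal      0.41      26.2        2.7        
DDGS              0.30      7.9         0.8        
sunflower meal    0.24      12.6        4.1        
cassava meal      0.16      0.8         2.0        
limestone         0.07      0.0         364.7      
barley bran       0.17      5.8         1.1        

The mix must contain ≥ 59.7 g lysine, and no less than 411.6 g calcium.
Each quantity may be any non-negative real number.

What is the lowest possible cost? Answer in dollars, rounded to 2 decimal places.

$1.01

Let x1 = kg of soybean meal, x2 = kg of DDGS, x3 = kg of sunflower meal, x4 = kg of cassava meal, x5 = kg of limestone, x6 = kg of barley bran.
Minimise 0.41x1 + 0.3x2 + 0.24x3 + 0.16x4 + 0.07x5 + 0.17x6 s.t.:
  26.2x1 + 7.9x2 + 12.6x3 + 0.8x4 + 5.8x6 ≥ 59.7   (lysine)
  2.7x1 + 0.8x2 + 4.1x3 + 2x4 + 364.7x5 + 1.1x6 ≥ 411.6   (calcium)
  x1, x2, x3, x4, x5, x6 ≥ 0.
The optimal basis is {soybean meal, limestone}; DDGS, sunflower meal, cassava meal, barley bran drop out. There the lysine and calcium constraints are tight.
So soybean meal = 2.279 kg, limestone = 1.112 kg.
Objective = 0.41·2.279 + 0.07·1.112 = 1.0122.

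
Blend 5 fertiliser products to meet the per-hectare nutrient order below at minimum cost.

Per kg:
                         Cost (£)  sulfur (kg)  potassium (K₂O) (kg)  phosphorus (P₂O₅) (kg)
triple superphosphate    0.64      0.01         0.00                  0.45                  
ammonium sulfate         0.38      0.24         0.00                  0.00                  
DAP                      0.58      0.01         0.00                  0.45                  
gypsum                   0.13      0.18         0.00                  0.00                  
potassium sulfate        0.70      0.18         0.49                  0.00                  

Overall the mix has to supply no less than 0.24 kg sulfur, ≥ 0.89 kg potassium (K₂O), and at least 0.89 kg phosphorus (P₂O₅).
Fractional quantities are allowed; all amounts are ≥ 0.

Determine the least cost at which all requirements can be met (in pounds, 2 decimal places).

Let x1 = kg of triple superphosphate, x2 = kg of ammonium sulfate, x3 = kg of DAP, x4 = kg of gypsum, x5 = kg of potassium sulfate.
Minimise 0.64x1 + 0.38x2 + 0.58x3 + 0.13x4 + 0.7x5 s.t.:
  0.01x1 + 0.24x2 + 0.01x3 + 0.18x4 + 0.18x5 ≥ 0.24   (sulfur)
  0.49x5 ≥ 0.89   (potassium (K₂O))
  0.45x1 + 0.45x3 ≥ 0.89   (phosphorus (P₂O₅))
  x1, x2, x3, x4, x5 ≥ 0.
The cheapest feasible vertex uses only DAP, potassium sulfate; triple superphosphate, ammonium sulfate, gypsum are not used. There the potassium (K₂O) and phosphorus (P₂O₅) constraints are tight.
That vertex is x3 = 1.978, x5 = 1.816.
Cost = 0.58·1.978 + 0.7·1.816 = 2.4184.

£2.42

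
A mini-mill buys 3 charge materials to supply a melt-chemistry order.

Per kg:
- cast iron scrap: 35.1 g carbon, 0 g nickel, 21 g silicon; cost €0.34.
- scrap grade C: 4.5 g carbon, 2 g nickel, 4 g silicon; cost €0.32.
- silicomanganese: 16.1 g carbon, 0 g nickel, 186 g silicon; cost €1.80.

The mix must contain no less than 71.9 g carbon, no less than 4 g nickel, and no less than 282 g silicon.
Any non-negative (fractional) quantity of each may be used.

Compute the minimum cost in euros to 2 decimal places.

Set it up as a linear program. Let x1 = kg of cast iron scrap, x2 = kg of scrap grade C, x3 = kg of silicomanganese.
Minimize 0.34x1 + 0.32x2 + 1.8x3 s.t.:
  35.1x1 + 4.5x2 + 16.1x3 ≥ 71.9   (carbon)
  2x2 ≥ 4   (nickel)
  21x1 + 4x2 + 186x3 ≥ 282   (silicon)
  x1, x2, x3 ≥ 0.
The optimal mix uses every input. The carbon, nickel, silicon requirements are met with equality.
Optimal quantities: cast iron scrap = 1.177 kg, scrap grade C = 2 kg, silicomanganese = 1.34 kg.
Hence cost = 0.34·1.177 + 0.32·2 + 1.8·1.34 = €3.4522.

€3.45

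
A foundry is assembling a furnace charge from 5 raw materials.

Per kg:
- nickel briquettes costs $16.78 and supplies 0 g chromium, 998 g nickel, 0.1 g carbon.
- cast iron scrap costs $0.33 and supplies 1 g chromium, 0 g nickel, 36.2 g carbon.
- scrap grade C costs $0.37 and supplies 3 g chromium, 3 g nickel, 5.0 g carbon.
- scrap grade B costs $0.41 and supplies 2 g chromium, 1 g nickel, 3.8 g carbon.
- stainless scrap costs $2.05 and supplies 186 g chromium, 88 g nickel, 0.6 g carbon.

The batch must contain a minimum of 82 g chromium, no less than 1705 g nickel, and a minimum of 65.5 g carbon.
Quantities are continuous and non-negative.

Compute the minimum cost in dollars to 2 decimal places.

$29.51

This is a linear program. Let x1 = kg of nickel briquettes, x2 = kg of cast iron scrap, x3 = kg of scrap grade C, x4 = kg of scrap grade B, x5 = kg of stainless scrap.
Minimize 16.78x1 + 0.33x2 + 0.37x3 + 0.41x4 + 2.05x5 s.t.:
  1x2 + 3x3 + 2x4 + 186x5 ≥ 82   (chromium)
  998x1 + 3x3 + 1x4 + 88x5 ≥ 1705   (nickel)
  0.1x1 + 36.2x2 + 5x3 + 3.8x4 + 0.6x5 ≥ 65.5   (carbon)
  x1, x2, x3, x4, x5 ≥ 0.
At the optimum only nickel briquettes, cast iron scrap, stainless scrap are positive (scrap grade C, scrap grade B = 0). Binding constraints: chromium, nickel, carbon.
Solving gives x1 = 1.6704, x2 = 1.7976, x5 = 0.4312.
Objective = 16.78·1.6704 + 0.33·1.7976 + 2.05·0.4312 = 29.5065.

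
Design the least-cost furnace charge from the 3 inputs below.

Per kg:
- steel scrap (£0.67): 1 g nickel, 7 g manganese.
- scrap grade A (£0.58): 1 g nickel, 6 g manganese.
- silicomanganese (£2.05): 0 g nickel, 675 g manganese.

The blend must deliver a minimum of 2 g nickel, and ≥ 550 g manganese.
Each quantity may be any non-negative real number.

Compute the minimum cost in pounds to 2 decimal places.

Set it up as a linear program. Let x1 = kg of steel scrap, x2 = kg of scrap grade A, x3 = kg of silicomanganese.
Minimize 0.67x1 + 0.58x2 + 2.05x3 subject to:
  1x1 + 1x2 ≥ 2   (nickel)
  7x1 + 6x2 + 675x3 ≥ 550   (manganese)
  x1, x2, x3 ≥ 0.
At the optimum only scrap grade A, silicomanganese are positive (steel scrap = 0). There the nickel and manganese constraints are tight.
That vertex is x2 = 2, x3 = 0.797.
Objective = 0.58·2 + 2.05·0.797 = 2.7939.

£2.79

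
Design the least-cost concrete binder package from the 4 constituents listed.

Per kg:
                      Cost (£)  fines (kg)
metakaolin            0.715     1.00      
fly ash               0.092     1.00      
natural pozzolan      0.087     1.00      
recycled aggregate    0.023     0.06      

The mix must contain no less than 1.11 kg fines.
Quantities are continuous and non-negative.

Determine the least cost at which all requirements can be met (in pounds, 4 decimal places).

Let x1 = kg of metakaolin, x2 = kg of fly ash, x3 = kg of natural pozzolan, x4 = kg of recycled aggregate.
min 0.715x1 + 0.092x2 + 0.087x3 + 0.023x4 with:
  1x1 + 1x2 + 1x3 + 0.06x4 ≥ 1.11   (fines)
  x1, x2, x3, x4 ≥ 0.
The cheapest feasible vertex uses only natural pozzolan; metakaolin, fly ash, recycled aggregate are not used. Binding constraint: fines.
Solving gives x3 = 1.11.
Hence cost = 0.087·1.11 = £0.096570.

£0.0966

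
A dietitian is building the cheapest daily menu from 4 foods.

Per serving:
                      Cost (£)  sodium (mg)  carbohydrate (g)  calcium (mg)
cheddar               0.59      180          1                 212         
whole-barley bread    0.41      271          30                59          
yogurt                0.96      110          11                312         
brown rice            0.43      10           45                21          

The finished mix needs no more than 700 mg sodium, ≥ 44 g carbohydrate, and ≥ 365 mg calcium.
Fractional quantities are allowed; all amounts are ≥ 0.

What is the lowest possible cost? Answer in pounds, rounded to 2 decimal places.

Set it up as a linear program. Let x1 = servings of cheddar, x2 = servings of whole-barley bread, x3 = servings of yogurt, x4 = servings of brown rice.
min 0.59x1 + 0.41x2 + 0.96x3 + 0.43x4 s.t.:
  180x1 + 271x2 + 110x3 + 10x4 ≤ 700   (sodium)
  1x1 + 30x2 + 11x3 + 45x4 ≥ 44   (carbohydrate)
  212x1 + 59x2 + 312x3 + 21x4 ≥ 365   (calcium)
  x1, x2, x3, x4 ≥ 0.
The optimal basis is {cheddar, whole-barley bread}; yogurt, brown rice drop out. There the carbohydrate and calcium constraints are tight.
So cheddar = 1.326 servings, whole-barley bread = 1.422 servings.
Objective = 0.59·1.326 + 0.41·1.422 = 1.3654.

£1.37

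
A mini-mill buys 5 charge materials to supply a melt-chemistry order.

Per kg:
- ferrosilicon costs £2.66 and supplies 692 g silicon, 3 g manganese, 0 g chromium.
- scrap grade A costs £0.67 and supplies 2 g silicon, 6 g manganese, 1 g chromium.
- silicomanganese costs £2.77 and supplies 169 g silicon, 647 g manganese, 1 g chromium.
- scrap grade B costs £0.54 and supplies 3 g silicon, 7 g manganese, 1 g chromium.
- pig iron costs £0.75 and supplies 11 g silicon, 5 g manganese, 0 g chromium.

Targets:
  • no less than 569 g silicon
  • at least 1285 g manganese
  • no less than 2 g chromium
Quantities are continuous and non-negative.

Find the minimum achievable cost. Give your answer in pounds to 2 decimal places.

£6.40

Set it up as a linear program. Let x1 = kg of ferrosilicon, x2 = kg of scrap grade A, x3 = kg of silicomanganese, x4 = kg of scrap grade B, x5 = kg of pig iron.
Minimise 2.66x1 + 0.67x2 + 2.77x3 + 0.54x4 + 0.75x5 with:
  692x1 + 2x2 + 169x3 + 3x4 + 11x5 ≥ 569   (silicon)
  3x1 + 6x2 + 647x3 + 7x4 + 5x5 ≥ 1285   (manganese)
  1x2 + 1x3 + 1x4 ≥ 2   (chromium)
  x1, x2, x3, x4, x5 ≥ 0.
At the optimum only ferrosilicon, silicomanganese, scrap grade B are positive (scrap grade A, pig iron = 0). The silicon, manganese, chromium requirements are met with equality.
So ferrosilicon = 0.3376 kg, silicomanganese = 1.984 kg, scrap grade B = 0.01564 kg.
Cost = 2.66·0.3376 + 2.77·1.984 + 0.54·0.01564 = 6.4021.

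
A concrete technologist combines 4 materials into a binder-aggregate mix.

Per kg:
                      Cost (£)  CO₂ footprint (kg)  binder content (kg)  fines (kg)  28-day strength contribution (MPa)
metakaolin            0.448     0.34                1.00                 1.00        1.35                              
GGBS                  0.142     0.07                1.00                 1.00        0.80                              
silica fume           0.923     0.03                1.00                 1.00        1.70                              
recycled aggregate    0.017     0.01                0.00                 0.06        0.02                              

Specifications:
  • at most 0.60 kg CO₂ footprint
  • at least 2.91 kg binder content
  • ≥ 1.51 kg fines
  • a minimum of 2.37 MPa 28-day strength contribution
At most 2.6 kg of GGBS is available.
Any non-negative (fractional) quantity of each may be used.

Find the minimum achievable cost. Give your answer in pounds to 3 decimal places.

Treat it as an LP. Let x1 = kg of metakaolin, x2 = kg of GGBS, x3 = kg of silica fume, x4 = kg of recycled aggregate.
Minimise 0.448x1 + 0.142x2 + 0.923x3 + 0.017x4 with:
  0.34x1 + 0.07x2 + 0.03x3 + 0.01x4 ≤ 0.6   (CO₂ footprint)
  1x1 + 1x2 + 1x3 ≥ 2.91   (binder content)
  1x1 + 1x2 + 1x3 + 0.06x4 ≥ 1.51   (fines)
  1.35x1 + 0.8x2 + 1.7x3 + 0.02x4 ≥ 2.37   (28-day strength contribution)
  x2 ≤ 2.6
  x1, x2, x3, x4 ≥ 0.
The optimal basis is {metakaolin, GGBS}; silica fume, recycled aggregate drop out. Binding constraints: binder content and the GGBS cap.
Solving gives x1 = 0.31, x2 = 2.6.
Objective = 0.448·0.31 + 0.142·2.6 = 0.50808.

£0.508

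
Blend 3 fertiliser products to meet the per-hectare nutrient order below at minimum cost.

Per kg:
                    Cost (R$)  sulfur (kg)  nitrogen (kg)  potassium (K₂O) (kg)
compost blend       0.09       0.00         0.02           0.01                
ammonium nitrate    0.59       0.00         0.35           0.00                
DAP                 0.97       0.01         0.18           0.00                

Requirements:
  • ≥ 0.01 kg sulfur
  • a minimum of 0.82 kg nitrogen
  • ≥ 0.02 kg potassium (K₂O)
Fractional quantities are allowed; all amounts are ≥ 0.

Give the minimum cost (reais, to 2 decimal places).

Treat it as an LP. Let x1 = kg of compost blend, x2 = kg of ammonium nitrate, x3 = kg of DAP.
Minimize 0.09x1 + 0.59x2 + 0.97x3 s.t.:
  0.01x3 ≥ 0.01   (sulfur)
  0.02x1 + 0.35x2 + 0.18x3 ≥ 0.82   (nitrogen)
  0.01x1 ≥ 0.02   (potassium (K₂O))
  x1, x2, x3 ≥ 0.
The optimal mix uses every input. There the sulfur, nitrogen, potassium (K₂O) constraints are tight.
Solving gives x1 = 2, x2 = 1.714, x3 = 1.
Hence cost = 0.09·2 + 0.59·1.714 + 0.97·1 = R$2.1613.

R$2.16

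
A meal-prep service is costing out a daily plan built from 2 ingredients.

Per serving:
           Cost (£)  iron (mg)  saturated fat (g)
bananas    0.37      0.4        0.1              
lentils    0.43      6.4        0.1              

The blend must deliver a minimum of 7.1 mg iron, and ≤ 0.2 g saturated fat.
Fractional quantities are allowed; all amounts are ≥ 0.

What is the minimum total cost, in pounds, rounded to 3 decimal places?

£0.477

This is a linear program. Let x1 = servings of bananas, x2 = servings of lentils.
min 0.37x1 + 0.43x2 s.t.:
  0.4x1 + 6.4x2 ≥ 7.1   (iron)
  0.1x1 + 0.1x2 ≤ 0.2   (saturated fat)
  x1, x2 ≥ 0.
The cheapest feasible vertex uses only lentils; bananas is not used. The iron requirement is met with equality.
So lentils = 1.109 servings.
Total cost: 0.43·1.109 = 0.47687.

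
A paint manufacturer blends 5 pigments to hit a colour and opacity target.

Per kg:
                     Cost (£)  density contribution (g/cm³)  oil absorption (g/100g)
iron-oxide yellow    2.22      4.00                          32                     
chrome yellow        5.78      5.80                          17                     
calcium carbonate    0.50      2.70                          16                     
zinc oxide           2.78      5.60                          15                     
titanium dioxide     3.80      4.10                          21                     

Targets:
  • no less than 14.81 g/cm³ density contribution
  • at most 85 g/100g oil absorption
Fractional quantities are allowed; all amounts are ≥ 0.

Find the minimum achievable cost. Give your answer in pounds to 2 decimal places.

£3.01

Set it up as a linear program. Let x1 = kg of iron-oxide yellow, x2 = kg of chrome yellow, x3 = kg of calcium carbonate, x4 = kg of zinc oxide, x5 = kg of titanium dioxide.
Minimize 2.22x1 + 5.78x2 + 0.5x3 + 2.78x4 + 3.8x5 with:
  4x1 + 5.8x2 + 2.7x3 + 5.6x4 + 4.1x5 ≥ 14.81   (density contribution)
  32x1 + 17x2 + 16x3 + 15x4 + 21x5 ≤ 85   (oil absorption)
  x1, x2, x3, x4, x5 ≥ 0.
The cheapest feasible vertex uses only calcium carbonate, zinc oxide; iron-oxide yellow, chrome yellow, titanium dioxide are not used. The density contribution and oil absorption requirements are met with equality.
Optimal quantities: calcium carbonate = 5.17 kg, zinc oxide = 0.1519 kg.
Hence cost = 0.5·5.17 + 2.78·0.1519 = £3.0073.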